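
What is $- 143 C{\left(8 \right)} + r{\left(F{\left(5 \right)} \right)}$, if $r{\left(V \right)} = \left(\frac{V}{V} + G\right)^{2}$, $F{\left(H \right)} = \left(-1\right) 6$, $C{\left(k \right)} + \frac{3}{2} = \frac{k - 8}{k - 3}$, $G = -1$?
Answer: $\frac{429}{2} \approx 214.5$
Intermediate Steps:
$C{\left(k \right)} = - \frac{3}{2} + \frac{-8 + k}{-3 + k}$ ($C{\left(k \right)} = - \frac{3}{2} + \frac{k - 8}{k - 3} = - \frac{3}{2} + \frac{-8 + k}{-3 + k}$)
$F{\left(H \right)} = -6$
$r{\left(V \right)} = 0$ ($r{\left(V \right)} = \left(\frac{V}{V} - 1\right)^{2} = \left(1 - 1\right)^{2} = 0^{2} = 0$)
$- 143 C{\left(8 \right)} + r{\left(F{\left(5 \right)} \right)} = - 143 \frac{-7 - 8}{2 \left(-3 + 8\right)} + 0 = - 143 \frac{-7 - 8}{2 \cdot 5} + 0 = - 143 \cdot \frac{1}{2} \cdot \frac{1}{5} \left(-15\right) + 0 = \left(-143\right) \left(- \frac{3}{2}\right) + 0 = \frac{429}{2} + 0 = \frac{429}{2}$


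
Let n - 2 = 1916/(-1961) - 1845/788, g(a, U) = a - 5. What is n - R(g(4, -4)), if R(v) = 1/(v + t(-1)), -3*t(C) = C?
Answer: 280585/1545268 ≈ 0.18158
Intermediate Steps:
g(a, U) = -5 + a
t(C) = -C/3
n = -2037317/1545268 (n = 2 + (1916/(-1961) - 1845/788) = 2 + (1916*(-1/1961) - 1845*1/788) = 2 + (-1916/1961 - 1845/788) = 2 - 5127853/1545268 = -2037317/1545268 ≈ -1.3184)
R(v) = 1/(⅓ + v) (R(v) = 1/(v - ⅓*(-1)) = 1/(v + ⅓) = 1/(⅓ + v))
n - R(g(4, -4)) = -2037317/1545268 - 3/(1 + 3*(-5 + 4)) = -2037317/1545268 - 3/(1 + 3*(-1)) = -2037317/1545268 - 3/(1 - 3) = -2037317/1545268 - 3/(-2) = -2037317/1545268 - 3*(-1)/2 = -2037317/1545268 - 1*(-3/2) = -2037317/1545268 + 3/2 = 280585/1545268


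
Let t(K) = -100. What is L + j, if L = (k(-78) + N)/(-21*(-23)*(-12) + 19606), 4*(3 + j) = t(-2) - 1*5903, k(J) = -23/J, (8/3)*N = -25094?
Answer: -3241086803/2154360 ≈ -1504.4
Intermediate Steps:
N = -37641/4 (N = (3/8)*(-25094) = -37641/4 ≈ -9410.3)
j = -6015/4 (j = -3 + (-100 - 1*5903)/4 = -3 + (-100 - 5903)/4 = -3 + (¼)*(-6003) = -3 - 6003/4 = -6015/4 ≈ -1503.8)
L = -1467953/2154360 (L = (-23/(-78) - 37641/4)/(-21*(-23)*(-12) + 19606) = (-23*(-1/78) - 37641/4)/(483*(-12) + 19606) = (23/78 - 37641/4)/(-5796 + 19606) = -1467953/156/13810 = -1467953/156*1/13810 = -1467953/2154360 ≈ -0.68139)
L + j = -1467953/2154360 - 6015/4 = -3241086803/2154360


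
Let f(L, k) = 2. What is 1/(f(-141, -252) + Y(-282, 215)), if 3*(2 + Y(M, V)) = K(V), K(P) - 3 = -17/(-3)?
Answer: 9/26 ≈ 0.34615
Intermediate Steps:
K(P) = 26/3 (K(P) = 3 - 17/(-3) = 3 - 17*(-⅓) = 3 + 17/3 = 26/3)
Y(M, V) = 8/9 (Y(M, V) = -2 + (⅓)*(26/3) = -2 + 26/9 = 8/9)
1/(f(-141, -252) + Y(-282, 215)) = 1/(2 + 8/9) = 1/(26/9) = 9/26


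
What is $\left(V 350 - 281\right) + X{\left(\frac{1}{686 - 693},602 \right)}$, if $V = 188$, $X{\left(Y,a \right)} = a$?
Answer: $66121$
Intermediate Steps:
$\left(V 350 - 281\right) + X{\left(\frac{1}{686 - 693},602 \right)} = \left(188 \cdot 350 - 281\right) + 602 = \left(65800 - 281\right) + 602 = 65519 + 602 = 66121$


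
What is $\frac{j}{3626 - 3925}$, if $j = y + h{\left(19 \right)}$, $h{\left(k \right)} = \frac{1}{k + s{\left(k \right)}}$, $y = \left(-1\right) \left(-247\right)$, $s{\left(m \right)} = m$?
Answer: $- \frac{9387}{11362} \approx -0.82617$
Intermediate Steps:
$y = 247$
$h{\left(k \right)} = \frac{1}{2 k}$ ($h{\left(k \right)} = \frac{1}{k + k} = \frac{1}{2 k}$)
$j = \frac{9387}{38}$ ($j = 247 + \frac{1}{2 \cdot 19} = 247 + \frac{1}{2} \cdot \frac{1}{19} = 247 + \frac{1}{38} = \frac{9387}{38} \approx 247.03$)
$\frac{j}{3626 - 3925} = \frac{9387}{38 \left(3626 - 3925\right)} = \frac{9387}{38 \left(-299\right)} = \frac{9387}{38} \left(- \frac{1}{299}\right) = - \frac{9387}{11362}$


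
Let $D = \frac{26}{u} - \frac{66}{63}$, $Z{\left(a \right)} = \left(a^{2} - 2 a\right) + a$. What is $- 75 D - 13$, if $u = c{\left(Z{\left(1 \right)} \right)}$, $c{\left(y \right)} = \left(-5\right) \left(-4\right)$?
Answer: $- \frac{447}{14} \approx -31.929$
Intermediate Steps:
$Z{\left(a \right)} = a^{2} - a$
$c{\left(y \right)} = 20$
$u = 20$
$D = \frac{53}{210}$ ($D = \frac{26}{20} - \frac{66}{63} = 26 \cdot \frac{1}{20} - \frac{22}{21} = \frac{13}{10} - \frac{22}{21} = \frac{53}{210} \approx 0.25238$)
$- 75 D - 13 = \left(-75\right) \frac{53}{210} - 13 = - \frac{265}{14} - 13 = - \frac{447}{14}$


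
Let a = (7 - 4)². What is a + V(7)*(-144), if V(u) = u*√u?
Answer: 9 - 1008*√7 ≈ -2657.9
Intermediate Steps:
a = 9 (a = 3² = 9)
V(u) = u^(3/2)
a + V(7)*(-144) = 9 + 7^(3/2)*(-144) = 9 + (7*√7)*(-144) = 9 - 1008*√7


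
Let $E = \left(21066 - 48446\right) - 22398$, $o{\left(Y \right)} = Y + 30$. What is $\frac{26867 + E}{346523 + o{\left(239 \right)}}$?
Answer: $- \frac{22911}{346792} \approx -0.066066$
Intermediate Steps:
$o{\left(Y \right)} = 30 + Y$
$E = -49778$ ($E = -27380 - 22398 = -49778$)
$\frac{26867 + E}{346523 + o{\left(239 \right)}} = \frac{26867 - 49778}{346523 + \left(30 + 239\right)} = - \frac{22911}{346523 + 269} = - \frac{22911}{346792}$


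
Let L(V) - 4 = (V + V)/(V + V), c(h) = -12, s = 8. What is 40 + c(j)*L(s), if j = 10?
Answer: -20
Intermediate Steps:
L(V) = 5 (L(V) = 4 + (V + V)/(V + V) = 4 + (2*V)/((2*V)) = 4 + (2*V)*(1/(2*V)) = 4 + 1 = 5)
40 + c(j)*L(s) = 40 - 12*5 = 40 - 60 = -20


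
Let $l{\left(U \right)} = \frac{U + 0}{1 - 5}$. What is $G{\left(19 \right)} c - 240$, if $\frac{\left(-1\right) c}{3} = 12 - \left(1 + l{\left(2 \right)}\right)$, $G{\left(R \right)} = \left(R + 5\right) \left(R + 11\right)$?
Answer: $-25080$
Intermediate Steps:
$l{\left(U \right)} = - \frac{U}{4}$ ($l{\left(U \right)} = \frac{U}{-4} = U \left(- \frac{1}{4}\right) = - \frac{U}{4}$)
$G{\left(R \right)} = \left(5 + R\right) \left(11 + R\right)$
$c = - \frac{69}{2}$ ($c = - 3 \left(12 - \left(1 - \frac{1}{2}\right)\right) = - 3 \left(12 - \frac{1}{2}\right) = \left(-3\right) \frac{23}{2} = - \frac{69}{2} \approx -34.5$)
$G{\left(19 \right)} c - 240 = \left(55 + 19^{2} + 16 \cdot 19\right) \left(- \frac{69}{2}\right) - 240 = \left(55 + 361 + 304\right) \left(- \frac{69}{2}\right) - 240 = 720 \left(- \frac{69}{2}\right) - 240 = -24840 - 240 = -25080$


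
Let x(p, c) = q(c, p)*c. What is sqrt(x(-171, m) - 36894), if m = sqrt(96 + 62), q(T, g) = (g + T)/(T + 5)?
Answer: I*sqrt(184312 + 37065*sqrt(158))/sqrt(5 + sqrt(158)) ≈ 192.37*I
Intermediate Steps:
q(T, g) = (T + g)/(5 + T)
m = sqrt(158) ≈ 12.570
x(p, c) = c*(c + p)/(5 + c) (x(p, c) = ((c + p)/(5 + c))*c = c*(c + p)/(5 + c))
sqrt(x(-171, m) - 36894) = sqrt(sqrt(158)*(sqrt(158) - 171)/(5 + sqrt(158)) - 36894) = sqrt(sqrt(158)*(-171 + sqrt(158))/(5 + sqrt(158)) - 36894) = sqrt(-36894 + sqrt(158)*(-171 + sqrt(158))/(5 + sqrt(158)))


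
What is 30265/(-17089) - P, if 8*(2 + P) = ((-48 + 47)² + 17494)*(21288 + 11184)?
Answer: -1213527567332/17089 ≈ -7.1012e+7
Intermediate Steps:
P = 71012203 (P = -2 + (((-48 + 47)² + 17494)*(21288 + 11184))/8 = -2 + (((-1)² + 17494)*32472)/8 = -2 + ((1 + 17494)*32472)/8 = -2 + (17495*32472)/8 = -2 + (⅛)*568097640 = -2 + 71012205 = 71012203)
30265/(-17089) - P = 30265/(-17089) - 1*71012203 = 30265*(-1/17089) - 71012203 = -30265/17089 - 71012203 = -1213527567332/17089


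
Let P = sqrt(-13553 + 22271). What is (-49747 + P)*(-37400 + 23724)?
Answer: 680339972 - 13676*sqrt(8718) ≈ 6.7906e+8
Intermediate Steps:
P = sqrt(8718) ≈ 93.370
(-49747 + P)*(-37400 + 23724) = (-49747 + sqrt(8718))*(-37400 + 23724) = (-49747 + sqrt(8718))*(-13676) = 680339972 - 13676*sqrt(8718)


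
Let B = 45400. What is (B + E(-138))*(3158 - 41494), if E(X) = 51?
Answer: -1742409536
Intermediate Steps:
(B + E(-138))*(3158 - 41494) = (45400 + 51)*(3158 - 41494) = 45451*(-38336) = -1742409536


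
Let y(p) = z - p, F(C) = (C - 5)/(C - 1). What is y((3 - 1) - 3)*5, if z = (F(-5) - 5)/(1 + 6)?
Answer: 55/21 ≈ 2.6190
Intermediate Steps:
F(C) = (-5 + C)/(-1 + C)
z = -10/21 (z = ((-5 - 5)/(-1 - 5) - 5)/(1 + 6) = (-10/(-6) - 5)/7 = (-1/6*(-10) - 5)*(1/7) = (5/3 - 5)*(1/7) = -10/3*1/7 = -10/21 ≈ -0.47619)
y(p) = -10/21 - p
y((3 - 1) - 3)*5 = (-10/21 - ((3 - 1) - 3))*5 = (-10/21 - (2 - 3))*5 = (-10/21 - 1*(-1))*5 = (-10/21 + 1)*5 = (11/21)*5 = 55/21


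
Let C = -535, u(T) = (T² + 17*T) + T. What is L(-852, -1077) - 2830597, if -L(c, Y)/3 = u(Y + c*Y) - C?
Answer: -2520117549847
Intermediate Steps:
u(T) = T² + 18*T
L(c, Y) = -1605 - 3*(Y + Y*c)*(18 + Y + Y*c) (L(c, Y) = -3*((Y + c*Y)*(18 + (Y + c*Y)) - 1*(-535)) = -3*((Y + Y*c)*(18 + (Y + Y*c)) + 535) = -3*((Y + Y*c)*(18 + Y + Y*c) + 535) = -3*(535 + (Y + Y*c)*(18 + Y + Y*c)) = -1605 - 3*(Y + Y*c)*(18 + Y + Y*c))
L(-852, -1077) - 2830597 = (-1605 - 3*(-1077)*(1 - 852)*(18 - 1077*(1 - 852))) - 2830597 = (-1605 - 3*(-1077)*(-851)*(18 - 1077*(-851))) - 2830597 = (-1605 - 3*(-1077)*(-851)*(18 + 916527)) - 2830597 = (-1605 - 3*(-1077)*(-851)*916545) - 2830597 = (-1605 - 2520114717645) - 2830597 = -2520114719250 - 2830597 = -2520117549847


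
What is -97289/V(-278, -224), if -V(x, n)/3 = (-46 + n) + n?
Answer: -97289/1482 ≈ -65.647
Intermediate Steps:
V(x, n) = 138 - 6*n (V(x, n) = -3*((-46 + n) + n) = -3*(-46 + 2*n) = 138 - 6*n)
-97289/V(-278, -224) = -97289/(138 - 6*(-224)) = -97289/(138 + 1344) = -97289/1482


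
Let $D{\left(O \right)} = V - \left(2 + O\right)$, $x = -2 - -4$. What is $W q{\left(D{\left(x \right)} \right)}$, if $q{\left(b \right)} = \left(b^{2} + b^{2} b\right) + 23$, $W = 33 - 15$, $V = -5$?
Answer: $-11250$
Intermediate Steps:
$x = 2$ ($x = -2 + 4 = 2$)
$D{\left(O \right)} = -7 - O$ ($D{\left(O \right)} = -5 - \left(2 + O\right) = -7 - O$)
$W = 18$ ($W = 33 - 15 = 18$)
$q{\left(b \right)} = 23 + b^{2} + b^{3}$ ($q{\left(b \right)} = \left(b^{2} + b^{3}\right) + 23 = 23 + b^{2} + b^{3}$)
$W q{\left(D{\left(x \right)} \right)} = 18 \left(23 + \left(-7 - 2\right)^{2} + \left(-7 - 2\right)^{3}\right) = 18 \left(23 + \left(-9\right)^{2} + \left(-9\right)^{3}\right) = 18 \left(23 + 81 - 729\right) = 18 \left(-625\right) = -11250$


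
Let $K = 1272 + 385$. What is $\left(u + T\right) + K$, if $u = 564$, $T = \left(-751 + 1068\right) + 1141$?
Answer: $3679$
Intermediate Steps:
$T = 1458$ ($T = 317 + 1141 = 1458$)
$K = 1657$
$\left(u + T\right) + K = \left(564 + 1458\right) + 1657 = 2022 + 1657 = 3679$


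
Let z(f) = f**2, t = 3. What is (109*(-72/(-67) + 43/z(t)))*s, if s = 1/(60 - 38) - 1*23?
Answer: -194253805/13266 ≈ -14643.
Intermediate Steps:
s = -505/22 (s = 1/22 - 23 = -505/22 ≈ -22.955)
(109*(-72/(-67) + 43/z(t)))*s = (109*(-72/(-67) + 43/(3**2)))*(-505/22) = (109*(-72*(-1/67) + 43/9))*(-505/22) = (109*(72/67 + 43*(1/9)))*(-505/22) = (109*(72/67 + 43/9))*(-505/22) = (109*(3529/603))*(-505/22) = (384661/603)*(-505/22) = -194253805/13266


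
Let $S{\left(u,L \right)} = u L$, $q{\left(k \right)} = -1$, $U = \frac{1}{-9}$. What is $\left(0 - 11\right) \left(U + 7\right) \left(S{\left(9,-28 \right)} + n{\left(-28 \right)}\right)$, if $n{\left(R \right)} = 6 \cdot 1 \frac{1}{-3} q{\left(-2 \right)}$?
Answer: $\frac{170500}{9} \approx 18944.0$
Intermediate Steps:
$U = - \frac{1}{9} \approx -0.11111$
$S{\left(u,L \right)} = L u$
$n{\left(R \right)} = 2$ ($n{\left(R \right)} = 6 \cdot 1 \frac{1}{-3} \left(-1\right) = 6 \cdot 1 \left(- \frac{1}{3}\right) \left(-1\right) = 6 \left(- \frac{1}{3}\right) \left(-1\right) = \left(-2\right) \left(-1\right) = 2$)
$\left(0 - 11\right) \left(U + 7\right) \left(S{\left(9,-28 \right)} + n{\left(-28 \right)}\right) = \left(0 - 11\right) \left(- \frac{1}{9} + 7\right) \left(\left(-28\right) 9 + 2\right) = \left(0 - 11\right) \frac{62}{9} \left(-252 + 2\right) = \left(-11\right) \frac{62}{9} \left(-250\right) = \left(- \frac{682}{9}\right) \left(-250\right) = \frac{170500}{9}$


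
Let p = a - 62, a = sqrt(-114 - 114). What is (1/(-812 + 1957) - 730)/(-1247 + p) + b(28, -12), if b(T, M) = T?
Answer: 56035636881/1962196805 + 1671698*I*sqrt(57)/1962196805 ≈ 28.558 + 0.0064321*I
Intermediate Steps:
a = 2*I*sqrt(57) (a = sqrt(-228) = 2*I*sqrt(57) ≈ 15.1*I)
p = -62 + 2*I*sqrt(57) (p = 2*I*sqrt(57) - 62 = -62 + 2*I*sqrt(57) ≈ -62.0 + 15.1*I)
(1/(-812 + 1957) - 730)/(-1247 + p) + b(28, -12) = (1/(-812 + 1957) - 730)/(-1247 + (-62 + 2*I*sqrt(57))) + 28 = (1/1145 - 730)/(-1309 + 2*I*sqrt(57)) + 28 = -835849/(1145*(-1309 + 2*I*sqrt(57))) + 28 = 28 - 835849/(1145*(-1309 + 2*I*sqrt(57)))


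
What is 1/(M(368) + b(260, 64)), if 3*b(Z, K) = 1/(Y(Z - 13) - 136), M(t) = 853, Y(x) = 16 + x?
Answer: 381/324994 ≈ 0.0011723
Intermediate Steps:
b(Z, K) = 1/(3*(-133 + Z)) (b(Z, K) = 1/(3*((16 + (Z - 13)) - 136)) = 1/(3*((16 + (-13 + Z)) - 136)) = 1/(3*((3 + Z) - 136)) = 1/(3*(-133 + Z)))
1/(M(368) + b(260, 64)) = 1/(853 + 1/(3*(-133 + 260))) = 1/(853 + (⅓)/127) = 1/(853 + (⅓)*(1/127)) = 1/(853 + 1/381) = 1/(324994/381) = 381/324994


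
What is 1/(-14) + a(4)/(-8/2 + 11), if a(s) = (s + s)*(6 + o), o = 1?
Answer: 111/14 ≈ 7.9286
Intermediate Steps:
a(s) = 14*s (a(s) = (s + s)*(6 + 1) = (2*s)*7 = 14*s)
1/(-14) + a(4)/(-8/2 + 11) = 1/(-14) + (14*4)/(-8/2 + 11) = -1/14 + 56/(-8*½ + 11) = -1/14 + 56/(-4 + 11) = -1/14 + 56/7 = -1/14 + (⅐)*56 = -1/14 + 8 = 111/14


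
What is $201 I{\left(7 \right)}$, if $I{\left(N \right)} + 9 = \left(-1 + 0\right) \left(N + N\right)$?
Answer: $-4623$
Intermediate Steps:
$I{\left(N \right)} = -9 - 2 N$ ($I{\left(N \right)} = -9 + \left(-1 + 0\right) \left(N + N\right) = -9 - 2 N$)
$201 I{\left(7 \right)} = 201 \left(-9 - 14\right) = 201 \left(-23\right) = -4623$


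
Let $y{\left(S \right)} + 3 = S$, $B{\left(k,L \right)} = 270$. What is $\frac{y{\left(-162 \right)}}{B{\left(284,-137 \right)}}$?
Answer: $- \frac{11}{18} \approx -0.61111$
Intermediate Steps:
$y{\left(S \right)} = -3 + S$
$\frac{y{\left(-162 \right)}}{B{\left(284,-137 \right)}} = \frac{-3 - 162}{270} = \left(-165\right) \frac{1}{270} = - \frac{11}{18}$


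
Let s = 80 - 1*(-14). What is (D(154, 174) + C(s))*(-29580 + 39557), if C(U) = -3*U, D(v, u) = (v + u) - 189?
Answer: -1426711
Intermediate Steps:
s = 94 (s = 80 + 14 = 94)
D(v, u) = -189 + u + v (D(v, u) = (u + v) - 189 = -189 + u + v)
(D(154, 174) + C(s))*(-29580 + 39557) = ((-189 + 174 + 154) - 3*94)*(-29580 + 39557) = (139 - 282)*9977 = -143*9977 = -1426711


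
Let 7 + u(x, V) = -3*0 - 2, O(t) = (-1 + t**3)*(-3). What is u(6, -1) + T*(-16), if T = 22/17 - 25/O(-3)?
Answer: -8905/357 ≈ -24.944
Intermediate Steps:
O(t) = 3 - 3*t**3
u(x, V) = -9 (u(x, V) = -7 + (-3*0 - 2) = -7 + (0 - 2) = -7 - 2 = -9)
T = 1423/1428 (T = 22/17 - 25/(3 - 3*(-3)**3) = 22*(1/17) - 25/(3 - 3*(-27)) = 22/17 - 25/(3 + 81) = 22/17 - 25/84 = 1423/1428 ≈ 0.99650)
u(6, -1) + T*(-16) = -9 + (1423/1428)*(-16) = -9 - 5692/357 = -8905/357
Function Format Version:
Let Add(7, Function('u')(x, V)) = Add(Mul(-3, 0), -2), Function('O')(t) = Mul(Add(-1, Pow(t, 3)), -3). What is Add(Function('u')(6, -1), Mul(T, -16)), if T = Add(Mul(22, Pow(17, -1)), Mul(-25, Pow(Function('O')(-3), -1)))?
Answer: Rational(-8905, 357) ≈ -24.944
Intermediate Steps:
Function('O')(t) = Add(3, Mul(-3, Pow(t, 3)))
Function('u')(x, V) = -9 (Function('u')(x, V) = Add(-7, Add(Mul(-3, 0), -2)) = Add(-7, Add(0, -2)) = Add(-7, -2) = -9)
T = Rational(1423, 1428) (T = Add(Mul(22, Pow(17, -1)), Mul(-25, Pow(Add(3, Mul(-3, Pow(-3, 3))), -1))) = Add(Mul(22, Rational(1, 17)), Mul(-25, Pow(Add(3, Mul(-3, -27)), -1))) = Add(Rational(22, 17), Mul(-25, Pow(Add(3, 81), -1))) = Add(Rational(22, 17), Mul(-25, Pow(84, -1))) = Add(Rational(22, 17), Mul(-25, Rational(1, 84))) = Add(Rational(22, 17), Rational(-25, 84)) = Rational(1423, 1428) ≈ 0.99650)
Add(Function('u')(6, -1), Mul(T, -16)) = Add(-9, Mul(Rational(1423, 1428), -16)) = Add(-9, Rational(-5692, 357)) = Rational(-8905, 357)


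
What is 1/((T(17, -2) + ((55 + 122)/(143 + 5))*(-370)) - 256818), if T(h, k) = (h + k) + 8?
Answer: -2/514475 ≈ -3.8875e-6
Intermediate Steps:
T(h, k) = 8 + h + k
1/((T(17, -2) + ((55 + 122)/(143 + 5))*(-370)) - 256818) = 1/(((8 + 17 - 2) + ((55 + 122)/(143 + 5))*(-370)) - 256818) = 1/((23 + (177/148)*(-370)) - 256818) = 1/((23 - 885/2) - 256818) = 1/(-839/2 - 256818) = 1/(-514475/2) = -2/514475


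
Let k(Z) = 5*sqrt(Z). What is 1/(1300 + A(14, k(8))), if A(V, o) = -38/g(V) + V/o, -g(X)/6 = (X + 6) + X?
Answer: 338178450/439694724127 - 182070*sqrt(2)/439694724127 ≈ 0.00076854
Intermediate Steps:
g(X) = -36 - 12*X (g(X) = -6*((X + 6) + X) = -6*((6 + X) + X) = -6*(6 + 2*X) = -36 - 12*X)
A(V, o) = -38/(-36 - 12*V) + V/o
1/(1300 + A(14, k(8))) = 1/(1300 + (19*(5*sqrt(8))/6 + 14*(3 + 14))/(((5*sqrt(8)))*(3 + 14))) = 1/(1300 + (19*(5*(2*sqrt(2)))/6 + 14*17)/((5*(2*sqrt(2)))*17)) = 1/(1300 + (1/17)*(19*(10*sqrt(2))/6 + 238)/(10*sqrt(2))) = 1/(1300 + (sqrt(2)/20)*(1/17)*(95*sqrt(2)/3 + 238)) = 1/(1300 + (sqrt(2)/20)*(1/17)*(238 + 95*sqrt(2)/3)) = 1/(1300 + sqrt(2)*(238 + 95*sqrt(2)/3)/340)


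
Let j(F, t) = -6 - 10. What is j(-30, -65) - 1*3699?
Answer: -3715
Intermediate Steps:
j(F, t) = -16
j(-30, -65) - 1*3699 = -16 - 1*3699 = -16 - 3699 = -3715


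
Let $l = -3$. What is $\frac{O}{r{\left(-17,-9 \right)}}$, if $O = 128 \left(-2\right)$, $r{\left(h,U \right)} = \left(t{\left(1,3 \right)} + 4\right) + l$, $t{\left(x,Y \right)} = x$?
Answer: $-128$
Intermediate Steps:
$r{\left(h,U \right)} = 2$ ($r{\left(h,U \right)} = \left(1 + 4\right) - 3 = 5 - 3 = 2$)
$O = -256$
$\frac{O}{r{\left(-17,-9 \right)}} = - \frac{256}{2} = \left(-256\right) \frac{1}{2} = -128$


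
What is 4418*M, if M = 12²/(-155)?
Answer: -636192/155 ≈ -4104.5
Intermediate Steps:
M = -144/155 (M = 144*(-1/155) = -144/155 ≈ -0.92903)
4418*M = 4418*(-144/155) = -636192/155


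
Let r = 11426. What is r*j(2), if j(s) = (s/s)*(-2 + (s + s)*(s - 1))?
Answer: 22852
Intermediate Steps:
j(s) = -2 + 2*s*(-1 + s) (j(s) = 1*(-2 + (2*s)*(-1 + s)) = 1*(-2 + 2*s*(-1 + s)) = -2 + 2*s*(-1 + s))
r*j(2) = 11426*(-2 - 2*2 + 2*2²) = 11426*(-2 - 4 + 2*4) = 11426*(-2 - 4 + 8) = 11426*2 = 22852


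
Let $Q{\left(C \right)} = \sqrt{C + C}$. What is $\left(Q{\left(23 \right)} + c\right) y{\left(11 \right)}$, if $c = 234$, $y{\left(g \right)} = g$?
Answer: $2574 + 11 \sqrt{46} \approx 2648.6$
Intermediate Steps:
$Q{\left(C \right)} = \sqrt{2} \sqrt{C}$ ($Q{\left(C \right)} = \sqrt{2 C} = \sqrt{2} \sqrt{C}$)
$\left(Q{\left(23 \right)} + c\right) y{\left(11 \right)} = \left(\sqrt{2} \sqrt{23} + 234\right) 11 = \left(\sqrt{46} + 234\right) 11 = \left(234 + \sqrt{46}\right) 11 = 2574 + 11 \sqrt{46}$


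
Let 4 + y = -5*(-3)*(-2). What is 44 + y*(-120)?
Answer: 4124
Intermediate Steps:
y = -34 (y = -4 - 5*(-3)*(-2) = -4 + 15*(-2) = -4 - 30 = -34)
44 + y*(-120) = 44 - 34*(-120) = 44 + 4080 = 4124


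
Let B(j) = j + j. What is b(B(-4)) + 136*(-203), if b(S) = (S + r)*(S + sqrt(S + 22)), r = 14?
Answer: -27656 + 6*sqrt(14) ≈ -27634.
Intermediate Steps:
B(j) = 2*j
b(S) = (14 + S)*(S + sqrt(22 + S)) (b(S) = (S + 14)*(S + sqrt(S + 22)) = (14 + S)*(S + sqrt(22 + S)))
b(B(-4)) + 136*(-203) = ((2*(-4))**2 + 14*(2*(-4)) + 14*sqrt(22 + 2*(-4)) + (2*(-4))*sqrt(22 + 2*(-4))) + 136*(-203) = ((-8)**2 + 14*(-8) + 14*sqrt(22 - 8) - 8*sqrt(22 - 8)) - 27608 = (64 - 112 + 14*sqrt(14) - 8*sqrt(14)) - 27608 = (-48 + 6*sqrt(14)) - 27608 = -27656 + 6*sqrt(14)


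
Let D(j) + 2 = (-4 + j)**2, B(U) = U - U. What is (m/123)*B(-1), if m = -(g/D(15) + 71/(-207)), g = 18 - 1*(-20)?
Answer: 0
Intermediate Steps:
g = 38 (g = 18 + 20 = 38)
B(U) = 0
D(j) = -2 + (-4 + j)**2
m = 583/24633 (m = -(38/(-2 + (-4 + 15)**2) + 71/(-207)) = -(38/(-2 + 11**2) + 71*(-1/207)) = -(38/(-2 + 121) - 71/207) = -(38/119 - 71/207) = -1*(-583/24633) = 583/24633 ≈ 0.023667)
(m/123)*B(-1) = ((583/24633)/123)*0 = ((583/24633)*(1/123))*0 = (583/3029859)*0 = 0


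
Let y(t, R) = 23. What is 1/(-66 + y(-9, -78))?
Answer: -1/43 ≈ -0.023256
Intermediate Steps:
1/(-66 + y(-9, -78)) = 1/(-66 + 23) = 1/(-43) = -1/43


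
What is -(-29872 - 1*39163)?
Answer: 69035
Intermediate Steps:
-(-29872 - 1*39163) = -(-29872 - 39163) = -1*(-69035) = 69035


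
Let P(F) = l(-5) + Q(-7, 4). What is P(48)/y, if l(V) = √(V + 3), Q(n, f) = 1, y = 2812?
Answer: 1/2812 + I*√2/2812 ≈ 0.00035562 + 0.00050292*I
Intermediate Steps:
l(V) = √(3 + V)
P(F) = 1 + I*√2 (P(F) = √(3 - 5) + 1 = √(-2) + 1 = I*√2 + 1 = 1 + I*√2)
P(48)/y = (1 + I*√2)/2812 = (1 + I*√2)*(1/2812) = 1/2812 + I*√2/2812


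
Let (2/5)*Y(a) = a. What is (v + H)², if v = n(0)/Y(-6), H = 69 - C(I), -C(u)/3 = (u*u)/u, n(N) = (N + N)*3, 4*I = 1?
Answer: 77841/16 ≈ 4865.1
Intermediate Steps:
I = ¼ (I = (¼)*1 = ¼ ≈ 0.25000)
Y(a) = 5*a/2
n(N) = 6*N (n(N) = (2*N)*3 = 6*N)
C(u) = -3*u (C(u) = -3*u*u/u = -3*u²/u = -3*u)
H = 279/4 (H = 69 - (-3)/4 = 69 - 1*(-¾) = 69 + ¾ = 279/4 ≈ 69.750)
v = 0 (v = (6*0)/(((5/2)*(-6))) = 0/(-15) = 0*(-1/15) = 0)
(v + H)² = (0 + 279/4)² = (279/4)² = 77841/16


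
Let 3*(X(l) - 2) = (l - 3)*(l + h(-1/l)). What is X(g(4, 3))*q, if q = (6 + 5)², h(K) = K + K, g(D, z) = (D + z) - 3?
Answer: 2299/6 ≈ 383.17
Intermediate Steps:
g(D, z) = -3 + D + z
h(K) = 2*K
q = 121 (q = 11² = 121)
X(l) = 2 + (-3 + l)*(l - 2/l)/3 (X(l) = 2 + ((l - 3)*(l + 2*(-1/l)))/3 = 2 + ((-3 + l)*(l - 2/l))/3 = 2 + (-3 + l)*(l - 2/l)/3)
X(g(4, 3))*q = (4/3 - (-3 + 4 + 3) + 2/(-3 + 4 + 3) + (-3 + 4 + 3)²/3)*121 = (4/3 - 1*4 + 2/4 + (⅓)*4²)*121 = (4/3 - 4 + 2*(¼) + (⅓)*16)*121 = (4/3 - 4 + ½ + 16/3)*121 = (19/6)*121 = 2299/6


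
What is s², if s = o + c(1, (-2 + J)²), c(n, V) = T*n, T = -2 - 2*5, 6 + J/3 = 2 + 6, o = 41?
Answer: 841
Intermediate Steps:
J = 6 (J = -18 + 3*(2 + 6) = -18 + 3*8 = -18 + 24 = 6)
T = -12 (T = -2 - 10 = -12)
c(n, V) = -12*n
s = 29 (s = 41 - 12*1 = 41 - 12 = 29)
s² = 29² = 841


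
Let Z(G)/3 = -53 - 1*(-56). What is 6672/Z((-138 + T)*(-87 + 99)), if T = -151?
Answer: 2224/3 ≈ 741.33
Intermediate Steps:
Z(G) = 9 (Z(G) = 3*(-53 - 1*(-56)) = 3*(-53 + 56) = 3*3 = 9)
6672/Z((-138 + T)*(-87 + 99)) = 6672/9 = 6672*(1/9) = 2224/3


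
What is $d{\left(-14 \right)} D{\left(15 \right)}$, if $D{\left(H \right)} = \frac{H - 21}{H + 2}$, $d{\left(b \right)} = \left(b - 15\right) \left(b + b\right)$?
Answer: $- \frac{4872}{17} \approx -286.59$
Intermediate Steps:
$d{\left(b \right)} = 2 b \left(-15 + b\right)$ ($d{\left(b \right)} = \left(-15 + b\right) 2 b = 2 b \left(-15 + b\right)$)
$D{\left(H \right)} = \frac{-21 + H}{2 + H}$
$d{\left(-14 \right)} D{\left(15 \right)} = 2 \left(-14\right) \left(-15 - 14\right) \frac{-21 + 15}{2 + 15} = 2 \left(-14\right) \left(-29\right) \frac{1}{17} \left(-6\right) = 812 \cdot \frac{1}{17} \left(-6\right) = 812 \left(- \frac{6}{17}\right) = - \frac{4872}{17}$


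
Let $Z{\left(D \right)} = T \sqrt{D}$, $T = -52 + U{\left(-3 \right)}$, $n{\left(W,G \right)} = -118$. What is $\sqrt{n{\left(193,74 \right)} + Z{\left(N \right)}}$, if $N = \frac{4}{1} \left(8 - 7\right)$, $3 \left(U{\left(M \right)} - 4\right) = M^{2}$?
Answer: $4 i \sqrt{13} \approx 14.422 i$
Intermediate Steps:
$U{\left(M \right)} = 4 + \frac{M^{2}}{3}$
$N = 4$ ($N = 4 \cdot 1 \cdot 1 = 4 \cdot 1 = 4$)
$T = -45$ ($T = -52 + \left(4 + \frac{\left(-3\right)^{2}}{3}\right) = -52 + \left(4 + \frac{1}{3} \cdot 9\right) = -52 + \left(4 + 3\right) = -52 + 7 = -45$)
$Z{\left(D \right)} = - 45 \sqrt{D}$
$\sqrt{n{\left(193,74 \right)} + Z{\left(N \right)}} = \sqrt{-118 - 45 \sqrt{4}} = \sqrt{-118 - 90} = \sqrt{-208} = 4 i \sqrt{13}$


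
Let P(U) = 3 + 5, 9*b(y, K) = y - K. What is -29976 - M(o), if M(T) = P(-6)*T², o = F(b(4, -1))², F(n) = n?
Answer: -196677536/6561 ≈ -29977.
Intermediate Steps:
b(y, K) = -K/9 + y/9 (b(y, K) = (y - K)/9 = -K/9 + y/9)
P(U) = 8
o = 25/81 (o = (-⅑*(-1) + (⅑)*4)² = (⅑ + 4/9)² = (5/9)² = 25/81 ≈ 0.30864)
M(T) = 8*T²
-29976 - M(o) = -29976 - 8*(25/81)² = -29976 - 8*625/6561 = -29976 - 1*5000/6561 = -29976 - 5000/6561 = -196677536/6561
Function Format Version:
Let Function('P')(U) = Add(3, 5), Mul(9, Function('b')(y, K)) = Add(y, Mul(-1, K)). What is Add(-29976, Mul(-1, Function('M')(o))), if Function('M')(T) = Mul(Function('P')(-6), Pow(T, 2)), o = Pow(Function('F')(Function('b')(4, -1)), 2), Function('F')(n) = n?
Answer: Rational(-196677536, 6561) ≈ -29977.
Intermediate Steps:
Function('b')(y, K) = Add(Mul(Rational(-1, 9), K), Mul(Rational(1, 9), y)) (Function('b')(y, K) = Mul(Rational(1, 9), Add(y, Mul(-1, K))) = Add(Mul(Rational(-1, 9), K), Mul(Rational(1, 9), y)))
Function('P')(U) = 8
o = Rational(25, 81) (o = Pow(Add(Mul(Rational(-1, 9), -1), Mul(Rational(1, 9), 4)), 2) = Pow(Add(Rational(1, 9), Rational(4, 9)), 2) = Pow(Rational(5, 9), 2) = Rational(25, 81) ≈ 0.30864)
Function('M')(T) = Mul(8, Pow(T, 2))
Add(-29976, Mul(-1, Function('M')(o))) = Add(-29976, Mul(-1, Mul(8, Pow(Rational(25, 81), 2)))) = Add(-29976, Mul(-1, Mul(8, Rational(625, 6561)))) = Add(-29976, Mul(-1, Rational(5000, 6561))) = Add(-29976, Rational(-5000, 6561)) = Rational(-196677536, 6561)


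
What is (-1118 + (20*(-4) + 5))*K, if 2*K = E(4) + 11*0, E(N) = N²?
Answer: -9544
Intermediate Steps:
K = 8 (K = (4² + 11*0)/2 = (16 + 0)/2 = (½)*16 = 8)
(-1118 + (20*(-4) + 5))*K = (-1118 + (20*(-4) + 5))*8 = (-1118 + (-80 + 5))*8 = (-1118 - 75)*8 = -1193*8 = -9544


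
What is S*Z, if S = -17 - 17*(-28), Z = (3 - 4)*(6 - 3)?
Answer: -1377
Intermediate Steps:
Z = -3 (Z = -1*3 = -3)
S = 459 (S = -17 + 476 = 459)
S*Z = 459*(-3) = -1377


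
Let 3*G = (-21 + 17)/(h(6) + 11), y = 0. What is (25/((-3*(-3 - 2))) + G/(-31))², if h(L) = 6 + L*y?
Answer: 6964321/2499561 ≈ 2.7862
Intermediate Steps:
h(L) = 6 (h(L) = 6 + L*0 = 6 + 0 = 6)
G = -4/51 (G = ((-21 + 17)/(6 + 11))/3 = (-4/17)/3 = (-4*1/17)/3 = (⅓)*(-4/17) = -4/51 ≈ -0.078431)
(25/((-3*(-3 - 2))) + G/(-31))² = (25/((-3*(-3 - 2))) - 4/51/(-31))² = (25/((-3*(-5))) - 4/51*(-1/31))² = (25/15 + 4/1581)² = (25*(1/15) + 4/1581)² = (5/3 + 4/1581)² = (2639/1581)² = 6964321/2499561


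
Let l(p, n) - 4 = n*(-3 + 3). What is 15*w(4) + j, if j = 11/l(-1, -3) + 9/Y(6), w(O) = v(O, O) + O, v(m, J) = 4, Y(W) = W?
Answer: 497/4 ≈ 124.25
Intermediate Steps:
w(O) = 4 + O
l(p, n) = 4 (l(p, n) = 4 + n*(-3 + 3) = 4 + n*0 = 4 + 0 = 4)
j = 17/4 (j = 11/4 + 9/6 = 11*(1/4) + 9*(1/6) = 11/4 + 3/2 = 17/4 ≈ 4.2500)
15*w(4) + j = 15*(4 + 4) + 17/4 = 15*8 + 17/4 = 120 + 17/4 = 497/4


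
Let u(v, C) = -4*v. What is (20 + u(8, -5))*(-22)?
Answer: 264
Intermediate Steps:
(20 + u(8, -5))*(-22) = (20 - 4*8)*(-22) = (20 - 32)*(-22) = -12*(-22) = 264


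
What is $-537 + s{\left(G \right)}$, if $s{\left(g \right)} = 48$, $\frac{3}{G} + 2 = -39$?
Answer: $-489$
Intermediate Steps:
$G = - \frac{3}{41}$ ($G = \frac{3}{-2 - 39} = \frac{3}{-41} = 3 \left(- \frac{1}{41}\right) = - \frac{3}{41} \approx -0.073171$)
$-537 + s{\left(G \right)} = -537 + 48 = -489$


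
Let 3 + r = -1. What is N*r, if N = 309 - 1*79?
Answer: -920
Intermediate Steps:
N = 230 (N = 309 - 79 = 230)
r = -4 (r = -3 - 1 = -4)
N*r = 230*(-4) = -920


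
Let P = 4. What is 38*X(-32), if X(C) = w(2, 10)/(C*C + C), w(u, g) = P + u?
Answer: 57/248 ≈ 0.22984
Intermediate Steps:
w(u, g) = 4 + u
X(C) = 6/(C + C²) (X(C) = (4 + 2)/(C*C + C) = 6/(C² + C) = 6/(C + C²))
38*X(-32) = 38*(6/(-32*(1 - 32))) = 38*(6*(-1/32)/(-31)) = 38*(6*(-1/32)*(-1/31)) = 38*(3/496) = 57/248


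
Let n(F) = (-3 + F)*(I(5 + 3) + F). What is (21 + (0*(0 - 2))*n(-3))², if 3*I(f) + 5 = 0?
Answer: 441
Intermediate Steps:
I(f) = -5/3 (I(f) = -5/3 + (⅓)*0 = -5/3 + 0 = -5/3)
n(F) = (-3 + F)*(-5/3 + F)
(21 + (0*(0 - 2))*n(-3))² = (21 + (0*(0 - 2))*(5 + (-3)² - 14/3*(-3)))² = (21 + (0*(-2))*(5 + 9 + 14))² = (21 + 0*28)² = (21 + 0)² = 21² = 441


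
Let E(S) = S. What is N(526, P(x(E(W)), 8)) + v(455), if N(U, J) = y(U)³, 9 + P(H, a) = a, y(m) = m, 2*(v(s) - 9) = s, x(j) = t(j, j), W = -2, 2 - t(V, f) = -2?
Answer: 291063625/2 ≈ 1.4553e+8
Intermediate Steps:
t(V, f) = 4 (t(V, f) = 2 - 1*(-2) = 2 + 2 = 4)
x(j) = 4
v(s) = 9 + s/2
P(H, a) = -9 + a
N(U, J) = U³
N(526, P(x(E(W)), 8)) + v(455) = 526³ + (9 + (½)*455) = 145531576 + (9 + 455/2) = 145531576 + 473/2 = 291063625/2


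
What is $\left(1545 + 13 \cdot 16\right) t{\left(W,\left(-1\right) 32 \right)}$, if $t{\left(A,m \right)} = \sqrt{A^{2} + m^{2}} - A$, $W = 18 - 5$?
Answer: $-22789 + 1753 \sqrt{1193} \approx 37759.0$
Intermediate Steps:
$W = 13$
$\left(1545 + 13 \cdot 16\right) t{\left(W,\left(-1\right) 32 \right)} = \left(1545 + 13 \cdot 16\right) \left(\sqrt{13^{2} + \left(\left(-1\right) 32\right)^{2}} - 13\right) = \left(1545 + 208\right) \left(\sqrt{169 + \left(-32\right)^{2}} - 13\right) = 1753 \left(\sqrt{169 + 1024} - 13\right) = 1753 \left(\sqrt{1193} - 13\right) = 1753 \left(-13 + \sqrt{1193}\right) = -22789 + 1753 \sqrt{1193}$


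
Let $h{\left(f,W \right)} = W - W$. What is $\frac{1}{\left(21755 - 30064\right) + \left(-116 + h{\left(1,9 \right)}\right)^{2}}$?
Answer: $\frac{1}{5147} \approx 0.00019429$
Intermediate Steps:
$h{\left(f,W \right)} = 0$
$\frac{1}{\left(21755 - 30064\right) + \left(-116 + h{\left(1,9 \right)}\right)^{2}} = \frac{1}{\left(21755 - 30064\right) + \left(-116 + 0\right)^{2}} = \frac{1}{\left(21755 - 30064\right) + \left(-116\right)^{2}} = \frac{1}{-8309 + 13456} = \frac{1}{5147}$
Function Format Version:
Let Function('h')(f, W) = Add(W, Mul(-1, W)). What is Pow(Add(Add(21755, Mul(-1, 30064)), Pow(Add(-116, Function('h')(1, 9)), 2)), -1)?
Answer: Rational(1, 5147) ≈ 0.00019429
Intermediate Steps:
Function('h')(f, W) = 0
Pow(Add(Add(21755, Mul(-1, 30064)), Pow(Add(-116, Function('h')(1, 9)), 2)), -1) = Pow(Add(Add(21755, Mul(-1, 30064)), Pow(Add(-116, 0), 2)), -1) = Pow(Add(Add(21755, -30064), Pow(-116, 2)), -1) = Pow(Add(-8309, 13456), -1) = Pow(5147, -1) = Rational(1, 5147)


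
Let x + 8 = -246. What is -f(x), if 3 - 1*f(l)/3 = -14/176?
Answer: -813/88 ≈ -9.2386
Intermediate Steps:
x = -254 (x = -8 - 246 = -254)
f(l) = 813/88 (f(l) = 9 - (-42)/176 = 9 - 3*(-7/88) = 9 + 21/88 = 813/88)
-f(x) = -1*813/88 = -813/88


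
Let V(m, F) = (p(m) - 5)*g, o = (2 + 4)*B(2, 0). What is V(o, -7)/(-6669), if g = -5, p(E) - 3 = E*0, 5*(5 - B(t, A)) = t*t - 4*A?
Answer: -10/6669 ≈ -0.0014995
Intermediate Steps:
B(t, A) = 5 - t**2/5 + 4*A/5 (B(t, A) = 5 - (t*t - 4*A)/5 = 5 - (t**2 - 4*A)/5 = 5 + (-t**2/5 + 4*A/5) = 5 - t**2/5 + 4*A/5)
p(E) = 3 (p(E) = 3 + E*0 = 3 + 0 = 3)
o = 126/5 (o = (2 + 4)*(5 - 1/5*2**2 + (4/5)*0) = 6*(5 - 1/5*4 + 0) = 6*(5 - 4/5 + 0) = 6*(21/5) = 126/5 ≈ 25.200)
V(m, F) = 10 (V(m, F) = (3 - 5)*(-5) = -2*(-5) = 10)
V(o, -7)/(-6669) = 10/(-6669) = 10*(-1/6669) = -10/6669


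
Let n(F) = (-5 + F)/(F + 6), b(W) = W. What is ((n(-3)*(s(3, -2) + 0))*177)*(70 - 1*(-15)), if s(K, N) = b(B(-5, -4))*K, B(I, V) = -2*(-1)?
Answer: -240720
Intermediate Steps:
B(I, V) = 2
s(K, N) = 2*K
n(F) = (-5 + F)/(6 + F)
((n(-3)*(s(3, -2) + 0))*177)*(70 - 1*(-15)) = ((((-5 - 3)/(6 - 3))*(2*3 + 0))*177)*(70 - 1*(-15)) = (((-8/3)*(6 + 0))*177)*(70 + 15) = ((((1/3)*(-8))*6)*177)*85 = (-8/3*6*177)*85 = -16*177*85 = -2832*85 = -240720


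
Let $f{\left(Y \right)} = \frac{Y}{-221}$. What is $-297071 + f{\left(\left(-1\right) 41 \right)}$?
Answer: $- \frac{65652650}{221} \approx -2.9707 \cdot 10^{5}$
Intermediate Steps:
$f{\left(Y \right)} = - \frac{Y}{221}$ ($f{\left(Y \right)} = Y \left(- \frac{1}{221}\right) = - \frac{Y}{221}$)
$-297071 + f{\left(\left(-1\right) 41 \right)} = -297071 - \frac{\left(-1\right) 41}{221} = -297071 - - \frac{41}{221} = -297071 + \frac{41}{221} = - \frac{65652650}{221}$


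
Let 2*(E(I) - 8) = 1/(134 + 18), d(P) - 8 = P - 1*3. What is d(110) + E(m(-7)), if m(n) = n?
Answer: 37393/304 ≈ 123.00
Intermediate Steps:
d(P) = 5 + P (d(P) = 8 + (P - 1*3) = 8 + (P - 3) = 8 + (-3 + P) = 5 + P)
E(I) = 2433/304 (E(I) = 8 + 1/(2*(134 + 18)) = 8 + (½)/152 = 8 + (½)*(1/152) = 8 + 1/304 = 2433/304)
d(110) + E(m(-7)) = (5 + 110) + 2433/304 = 115 + 2433/304 = 37393/304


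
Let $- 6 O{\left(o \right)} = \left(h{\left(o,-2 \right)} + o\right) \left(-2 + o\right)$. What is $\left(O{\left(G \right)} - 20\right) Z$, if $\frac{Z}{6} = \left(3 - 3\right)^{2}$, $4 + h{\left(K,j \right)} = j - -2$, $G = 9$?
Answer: $0$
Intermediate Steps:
$h{\left(K,j \right)} = -2 + j$ ($h{\left(K,j \right)} = -4 + \left(j - -2\right) = -4 + \left(j + 2\right) = -4 + \left(2 + j\right) = -2 + j$)
$O{\left(o \right)} = - \frac{\left(-4 + o\right) \left(-2 + o\right)}{6}$ ($O{\left(o \right)} = - \frac{\left(\left(-2 - 2\right) + o\right) \left(-2 + o\right)}{6} = - \frac{\left(-4 + o\right) \left(-2 + o\right)}{6}$)
$Z = 0$ ($Z = 6 \left(3 - 3\right)^{2} = 6 \cdot 0^{2} = 6 \cdot 0 = 0$)
$\left(O{\left(G \right)} - 20\right) Z = \left(\left(- \frac{4}{3} + 9 - \frac{9^{2}}{6}\right) - 20\right) 0 = \left(\left(- \frac{4}{3} + 9 - \frac{27}{2}\right) - 20\right) 0 = \left(- \frac{35}{6} - 20\right) 0 = \left(- \frac{155}{6}\right) 0 = 0$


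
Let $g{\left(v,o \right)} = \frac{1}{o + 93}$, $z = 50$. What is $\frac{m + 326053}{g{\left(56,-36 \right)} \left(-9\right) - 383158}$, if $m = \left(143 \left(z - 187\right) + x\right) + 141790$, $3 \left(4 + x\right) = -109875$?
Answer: $- \frac{7820837}{7280005} \approx -1.0743$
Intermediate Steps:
$g{\left(v,o \right)} = \frac{1}{93 + o}$
$x = -36629$ ($x = -4 + \frac{1}{3} \left(-109875\right) = -4 - 36625 = -36629$)
$m = 85570$ ($m = \left(143 \left(50 - 187\right) - 36629\right) + 141790 = \left(143 \left(-137\right) - 36629\right) + 141790 = \left(-19591 - 36629\right) + 141790 = -56220 + 141790 = 85570$)
$\frac{m + 326053}{g{\left(56,-36 \right)} \left(-9\right) - 383158} = \frac{85570 + 326053}{\frac{1}{93 - 36} \left(-9\right) - 383158} = \frac{411623}{\frac{1}{57} \left(-9\right) - 383158} = \frac{411623}{- \frac{3}{19} - 383158} = \frac{411623}{- \frac{7280005}{19}} = 411623 \left(- \frac{19}{7280005}\right) = - \frac{7820837}{7280005}$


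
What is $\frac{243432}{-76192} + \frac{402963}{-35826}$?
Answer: $- \frac{821328161}{56867804} \approx -14.443$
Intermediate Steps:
$\frac{243432}{-76192} + \frac{402963}{-35826} = 243432 \left(- \frac{1}{76192}\right) + 402963 \left(- \frac{1}{35826}\right) = - \frac{30429}{9524} - \frac{134321}{11942} = - \frac{821328161}{56867804}$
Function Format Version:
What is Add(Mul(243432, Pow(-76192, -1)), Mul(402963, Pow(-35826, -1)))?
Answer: Rational(-821328161, 56867804) ≈ -14.443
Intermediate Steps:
Add(Mul(243432, Pow(-76192, -1)), Mul(402963, Pow(-35826, -1))) = Add(Mul(243432, Rational(-1, 76192)), Mul(402963, Rational(-1, 35826))) = Add(Rational(-30429, 9524), Rational(-134321, 11942)) = Rational(-821328161, 56867804)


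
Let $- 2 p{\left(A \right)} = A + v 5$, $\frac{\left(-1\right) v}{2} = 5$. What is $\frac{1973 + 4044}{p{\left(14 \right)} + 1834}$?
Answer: $\frac{6017}{1852} \approx 3.2489$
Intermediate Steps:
$v = -10$ ($v = \left(-2\right) 5 = -10$)
$p{\left(A \right)} = 25 - \frac{A}{2}$ ($p{\left(A \right)} = - \frac{A - 50}{2} = - \frac{-50 + A}{2} = 25 - \frac{A}{2}$)
$\frac{1973 + 4044}{p{\left(14 \right)} + 1834} = \frac{1973 + 4044}{\left(25 - 7\right) + 1834} = \frac{6017}{\left(25 - 7\right) + 1834} = \frac{6017}{18 + 1834} = \frac{6017}{1852}$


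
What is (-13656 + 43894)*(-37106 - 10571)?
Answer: -1441657126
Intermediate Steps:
(-13656 + 43894)*(-37106 - 10571) = 30238*(-47677) = -1441657126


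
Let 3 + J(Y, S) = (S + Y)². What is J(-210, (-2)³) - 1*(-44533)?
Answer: 92054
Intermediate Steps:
J(Y, S) = -3 + (S + Y)²
J(-210, (-2)³) - 1*(-44533) = (-3 + ((-2)³ - 210)²) - 1*(-44533) = (-3 + (-8 - 210)²) + 44533 = (-3 + (-218)²) + 44533 = (-3 + 47524) + 44533 = 47521 + 44533 = 92054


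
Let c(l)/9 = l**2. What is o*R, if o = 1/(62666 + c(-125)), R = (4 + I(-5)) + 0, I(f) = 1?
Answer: 5/203291 ≈ 2.4595e-5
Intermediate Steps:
c(l) = 9*l**2
R = 5 (R = (4 + 1) + 0 = 5 + 0 = 5)
o = 1/203291 (o = 1/(62666 + 9*(-125)**2) = 1/(62666 + 9*15625) = 1/(62666 + 140625) = 1/203291 ≈ 4.9191e-6)
o*R = (1/203291)*5 = 5/203291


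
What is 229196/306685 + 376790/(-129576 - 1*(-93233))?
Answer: -107226170922/11145852955 ≈ -9.6203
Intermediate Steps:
229196/306685 + 376790/(-129576 - 1*(-93233)) = 229196*(1/306685) + 376790/(-129576 + 93233) = 229196/306685 + 376790/(-36343) = 229196/306685 + 376790*(-1/36343) = 229196/306685 - 376790/36343 = -107226170922/11145852955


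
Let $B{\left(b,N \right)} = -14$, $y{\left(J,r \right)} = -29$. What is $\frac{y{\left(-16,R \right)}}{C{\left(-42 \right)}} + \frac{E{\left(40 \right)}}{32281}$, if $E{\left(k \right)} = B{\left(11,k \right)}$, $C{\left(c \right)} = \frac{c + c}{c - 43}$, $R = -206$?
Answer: $- \frac{79573841}{2711604} \approx -29.346$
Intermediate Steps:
$C{\left(c \right)} = \frac{2 c}{-43 + c}$
$E{\left(k \right)} = -14$
$\frac{y{\left(-16,R \right)}}{C{\left(-42 \right)}} + \frac{E{\left(40 \right)}}{32281} = - \frac{29}{2 \left(-42\right) \frac{1}{-43 - 42}} - \frac{14}{32281} = - \frac{29}{2 \left(-42\right) \frac{1}{-85}} - \frac{14}{32281} = - \frac{29}{2 \left(-42\right) \left(- \frac{1}{85}\right)} - \frac{14}{32281} = - \frac{29}{\frac{84}{85}} - \frac{14}{32281} = \left(-29\right) \frac{85}{84} - \frac{14}{32281} = - \frac{2465}{84} - \frac{14}{32281} = - \frac{79573841}{2711604}$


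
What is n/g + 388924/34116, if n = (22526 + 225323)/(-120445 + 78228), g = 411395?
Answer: 241241792248292/21161500156605 ≈ 11.400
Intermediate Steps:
n = -35407/6031 (n = 247849/(-42217) = 247849*(-1/42217) = -35407/6031 ≈ -5.8708)
n/g + 388924/34116 = -35407/6031/411395 + 388924/34116 = -35407/6031*1/411395 + 388924*(1/34116) = -35407/2481123245 + 97231/8529 = 241241792248292/21161500156605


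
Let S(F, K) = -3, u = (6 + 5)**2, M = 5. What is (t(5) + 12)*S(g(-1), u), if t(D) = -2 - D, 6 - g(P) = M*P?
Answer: -15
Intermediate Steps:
u = 121 (u = 11**2 = 121)
g(P) = 6 - 5*P
(t(5) + 12)*S(g(-1), u) = ((-2 - 1*5) + 12)*(-3) = ((-2 - 5) + 12)*(-3) = (-7 + 12)*(-3) = 5*(-3) = -15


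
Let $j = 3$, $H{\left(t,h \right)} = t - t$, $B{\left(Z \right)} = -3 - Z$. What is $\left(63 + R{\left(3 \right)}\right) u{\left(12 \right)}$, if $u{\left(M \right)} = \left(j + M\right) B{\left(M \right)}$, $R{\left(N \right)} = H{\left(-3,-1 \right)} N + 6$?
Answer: $-15525$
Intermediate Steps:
$H{\left(t,h \right)} = 0$
$R{\left(N \right)} = 6$ ($R{\left(N \right)} = 0 N + 6 = 0 + 6 = 6$)
$u{\left(M \right)} = \left(-3 - M\right) \left(3 + M\right)$ ($u{\left(M \right)} = \left(3 + M\right) \left(-3 - M\right) = \left(-3 - M\right) \left(3 + M\right)$)
$\left(63 + R{\left(3 \right)}\right) u{\left(12 \right)} = \left(63 + 6\right) \left(- \left(3 + 12\right)^{2}\right) = 69 \left(- 15^{2}\right) = 69 \left(\left(-1\right) 225\right) = 69 \left(-225\right) = -15525$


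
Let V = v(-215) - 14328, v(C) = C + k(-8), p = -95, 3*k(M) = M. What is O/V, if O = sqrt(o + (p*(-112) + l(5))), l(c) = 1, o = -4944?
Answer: -9*sqrt(633)/43637 ≈ -0.0051891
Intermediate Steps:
k(M) = M/3
v(C) = -8/3 + C (v(C) = C + (1/3)*(-8) = C - 8/3 = -8/3 + C)
O = 3*sqrt(633) (O = sqrt(-4944 + (-95*(-112) + 1)) = sqrt(-4944 + (10640 + 1)) = sqrt(-4944 + 10641) = sqrt(5697) = 3*sqrt(633) ≈ 75.479)
V = -43637/3 (V = (-8/3 - 215) - 14328 = -653/3 - 14328 = -43637/3 ≈ -14546.)
O/V = (3*sqrt(633))/(-43637/3) = (3*sqrt(633))*(-3/43637) = -9*sqrt(633)/43637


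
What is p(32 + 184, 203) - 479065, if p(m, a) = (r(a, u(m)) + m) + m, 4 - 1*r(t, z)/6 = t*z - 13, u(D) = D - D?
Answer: -478531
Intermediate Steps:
u(D) = 0
r(t, z) = 102 - 6*t*z (r(t, z) = 24 - 6*(t*z - 13) = 24 - 6*(-13 + t*z) = 24 + (78 - 6*t*z) = 102 - 6*t*z)
p(m, a) = 102 + 2*m (p(m, a) = ((102 - 6*a*0) + m) + m = ((102 + 0) + m) + m = (102 + m) + m = 102 + 2*m)
p(32 + 184, 203) - 479065 = (102 + 2*(32 + 184)) - 479065 = (102 + 2*216) - 479065 = (102 + 432) - 479065 = 534 - 479065 = -478531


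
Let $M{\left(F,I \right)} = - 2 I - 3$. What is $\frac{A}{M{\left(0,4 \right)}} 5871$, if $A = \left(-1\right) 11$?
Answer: $5871$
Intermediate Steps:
$M{\left(F,I \right)} = -3 - 2 I$
$A = -11$
$\frac{A}{M{\left(0,4 \right)}} 5871 = - \frac{11}{-3 - 8} \cdot 5871 = - \frac{11}{-11} \cdot 5871 = \left(-11\right) \left(- \frac{1}{11}\right) 5871 = 1 \cdot 5871 = 5871$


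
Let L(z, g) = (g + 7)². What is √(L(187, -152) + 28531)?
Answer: 2*√12389 ≈ 222.61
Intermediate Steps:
L(z, g) = (7 + g)²
√(L(187, -152) + 28531) = √((7 - 152)² + 28531) = √((-145)² + 28531) = √(21025 + 28531) = √49556 = 2*√12389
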